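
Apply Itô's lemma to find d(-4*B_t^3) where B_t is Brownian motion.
d(-4*B_t^3) = (-12*B_t) dt + (-12*B_t^2) dB_t

Itô's formula for f(B_t) gives d f(B_t) = f'(B_t) dB_t + (1/2) f''(B_t) dt. Compute derivatives of f(x) = -4*x^3:
  f'(x)  = -12*x^2
  f''(x) = -24*x
Substitute x = B_t and multiply the f'' term by 1/2:
  drift     = (1/2) * (-24*x) evaluated at B_t = -12*B_t
  diffusion = (-12*x^2) evaluated at B_t = -12*B_t^2
Therefore d(-4*B_t^3) = (-12*B_t) dt + (-12*B_t^2) dB_t.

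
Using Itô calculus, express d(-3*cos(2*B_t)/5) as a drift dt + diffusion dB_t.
d(-3*cos(2*B_t)/5) = (6*cos(2*B_t)/5) dt + (6*sin(2*B_t)/5) dB_t

Itô's formula for f(B_t) gives d f(B_t) = f'(B_t) dB_t + (1/2) f''(B_t) dt. Compute derivatives of f(x) = -3*cos(2*x)/5:
  f'(x)  = 6*sin(2*x)/5
  f''(x) = 12*cos(2*x)/5
Substitute x = B_t and multiply the f'' term by 1/2:
  drift     = (1/2) * (12*cos(2*x)/5) evaluated at B_t = 6*cos(2*B_t)/5
  diffusion = (6*sin(2*x)/5) evaluated at B_t = 6*sin(2*B_t)/5
Therefore d(-3*cos(2*B_t)/5) = (6*cos(2*B_t)/5) dt + (6*sin(2*B_t)/5) dB_t.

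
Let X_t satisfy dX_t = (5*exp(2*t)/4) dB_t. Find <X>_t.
<X>_t = 25*exp(4*t)/64 - 25/64

For an Itô process dX_t = a(t) dt + b(t) dB_t, the quadratic variation is <X>_t = int_0^t b(s)^2 ds (the drift term does not contribute). Here b(s) = 5*exp(2*s)/4, so
  b(s)^2 = 25*exp(4*s)/16.
Integrating from 0 to t:
  <X>_t = int_0^t (25*exp(4*s)/16) ds = 25*exp(4*t)/64 - 25/64.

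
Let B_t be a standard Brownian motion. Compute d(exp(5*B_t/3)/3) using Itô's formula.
d(exp(5*B_t/3)/3) = (25*exp(5*B_t/3)/54) dt + (5*exp(5*B_t/3)/9) dB_t

Itô's formula for f(B_t) gives d f(B_t) = f'(B_t) dB_t + (1/2) f''(B_t) dt. Compute derivatives of f(x) = exp(5*x/3)/3:
  f'(x)  = 5*exp(5*x/3)/9
  f''(x) = 25*exp(5*x/3)/27
Substitute x = B_t and multiply the f'' term by 1/2:
  drift     = (1/2) * (25*exp(5*x/3)/27) evaluated at B_t = 25*exp(5*B_t/3)/54
  diffusion = (5*exp(5*x/3)/9) evaluated at B_t = 5*exp(5*B_t/3)/9
Therefore d(exp(5*B_t/3)/3) = (25*exp(5*B_t/3)/54) dt + (5*exp(5*B_t/3)/9) dB_t.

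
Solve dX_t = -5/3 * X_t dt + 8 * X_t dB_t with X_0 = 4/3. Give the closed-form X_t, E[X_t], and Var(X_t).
X_t = 4/3 * exp((-101/3) t + (8) B_t); E[X_t] = 4*exp(-5*t/3)/3; Var(X_t) = (16*exp(64*t) - 16)*exp(-10*t/3)/9

For GBM dX = mu X dt + sigma X dB with X_0 = x_0, apply Itô to Y = log X: dY = (mu - sigma^2/2) dt + sigma dB, so Y_t = log(x_0) + (mu - sigma^2/2) t + sigma B_t and hence X_t = x_0 * exp((mu - sigma^2/2) t + sigma B_t).
With mu = -5/3, sigma = 8, x_0 = 4/3, this gives:
  X_t = 4/3 * exp((-101/3) * t + (8) * B_t).
Since sigma*B_t ~ Normal(0, sigma^2 t), E[exp(sigma*B_t)] = exp(sigma^2 t / 2); so E[X_t] = x_0 * exp((mu - sigma^2/2) t) * exp(sigma^2 t / 2) = x_0 * exp(mu t) = 4*exp(-5*t/3)/3.
Var(X_t) = E[X_t^2] - (E[X_t])^2 = x_0^2 * exp(2 mu t) * (exp(sigma^2 t) - 1) = (16*exp(64*t) - 16)*exp(-10*t/3)/9.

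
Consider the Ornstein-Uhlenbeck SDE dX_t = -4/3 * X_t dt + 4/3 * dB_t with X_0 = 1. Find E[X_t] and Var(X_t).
E[X_t] = exp(-4*t/3); Var(X_t) = 2/3 - 2*exp(-8*t/3)/3

The OU SDE dX = -theta X dt + sigma dB admits the integrating factor exp(theta t): d(exp(theta t) X_t) = sigma exp(theta t) dB_t. Integrating from 0 to t:
  X_t = x_0 * exp(-theta t) + sigma * int_0^t exp(-theta (t-s)) dB_s.
The Itô integral has mean 0 and (by the Itô isometry) variance sigma^2 * int_0^t exp(-2 theta (t - s)) ds = sigma^2 * (1 - exp(-2 theta t)) / (2 theta).
With theta = 4/3, sigma = 4/3, x_0 = 1:
  E[X_t] = 1 * exp(-4/3 t) = exp(-4*t/3)
  Var(X_t) = (4/3)^2 * (1 - exp(-2*4/3 t)) / (2 * 4/3) = 2/3 - 2*exp(-8*t/3)/3.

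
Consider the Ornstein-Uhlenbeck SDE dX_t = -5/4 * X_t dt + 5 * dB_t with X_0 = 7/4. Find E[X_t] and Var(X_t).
E[X_t] = 7*exp(-5*t/4)/4; Var(X_t) = 10 - 10*exp(-5*t/2)

The OU SDE dX = -theta X dt + sigma dB admits the integrating factor exp(theta t): d(exp(theta t) X_t) = sigma exp(theta t) dB_t. Integrating from 0 to t:
  X_t = x_0 * exp(-theta t) + sigma * int_0^t exp(-theta (t-s)) dB_s.
The Itô integral has mean 0 and (by the Itô isometry) variance sigma^2 * int_0^t exp(-2 theta (t - s)) ds = sigma^2 * (1 - exp(-2 theta t)) / (2 theta).
With theta = 5/4, sigma = 5, x_0 = 7/4:
  E[X_t] = 7/4 * exp(-5/4 t) = 7*exp(-5*t/4)/4
  Var(X_t) = (5)^2 * (1 - exp(-2*5/4 t)) / (2 * 5/4) = 10 - 10*exp(-5*t/2).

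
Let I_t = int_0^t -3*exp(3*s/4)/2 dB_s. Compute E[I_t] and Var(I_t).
E[I_t] = 0; Var(I_t) = 3*exp(3*t/2)/2 - 3/2

The Itô integral of a deterministic integrand f(s) has mean 0 because each increment f(s) * (B_{s+ds} - B_s) has mean 0. By the Itô isometry:
  Var( int_0^t f(s) dB_s ) = E[ (int_0^t f(s) dB_s)^2 ] = int_0^t f(s)^2 ds.
Here f(s) = -3*exp(3*s/4)/2, so f(s)^2 = 9*exp(3*s/2)/4. Integrate:
  int_0^t (9*exp(3*s/2)/4) ds = 3*exp(3*t/2)/2 - 3/2.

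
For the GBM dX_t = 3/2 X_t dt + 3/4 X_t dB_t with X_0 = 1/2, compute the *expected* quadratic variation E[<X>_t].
E[<X>_t] = 3*exp(57*t/16)/76 - 3/76

<X>_t = int_0^t ((3/4) * X_s)^2 ds. Taking expectation inside the integral: E[<X>_t] = (3/4)^2 * int_0^t E[X_s^2] ds. For GBM, E[X_s^2] = x_0^2 * exp((2 mu + sigma^2) s). Integrating:
  E[<X>_t] = (3/4)^2 * (1/2)^2 * (exp((2*(3/2) + (3/4)^2) t) - 1) / (2*(3/2) + (3/4)^2)
           = (3/4)^2 * (1/2)^2 * (exp((57/16) t) - 1) / (57/16) = 3*exp(57*t/16)/76 - 3/76.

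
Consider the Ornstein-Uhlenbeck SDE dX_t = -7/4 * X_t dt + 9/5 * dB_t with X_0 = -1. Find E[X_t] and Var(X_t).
E[X_t] = -exp(-7*t/4); Var(X_t) = 162/175 - 162*exp(-7*t/2)/175

The OU SDE dX = -theta X dt + sigma dB admits the integrating factor exp(theta t): d(exp(theta t) X_t) = sigma exp(theta t) dB_t. Integrating from 0 to t:
  X_t = x_0 * exp(-theta t) + sigma * int_0^t exp(-theta (t-s)) dB_s.
The Itô integral has mean 0 and (by the Itô isometry) variance sigma^2 * int_0^t exp(-2 theta (t - s)) ds = sigma^2 * (1 - exp(-2 theta t)) / (2 theta).
With theta = 7/4, sigma = 9/5, x_0 = -1:
  E[X_t] = -1 * exp(-7/4 t) = -exp(-7*t/4)
  Var(X_t) = (9/5)^2 * (1 - exp(-2*7/4 t)) / (2 * 7/4) = 162/175 - 162*exp(-7*t/2)/175.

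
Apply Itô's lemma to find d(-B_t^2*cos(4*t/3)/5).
d(-B_t^2*cos(4*t/3)/5) = (4*B_t^2*sin(4*t/3)/15 - cos(4*t/3)/5) dt + (-2*B_t*cos(4*t/3)/5) dB_t

Itô's formula for f(t, x): d f(t, B_t) = (f_t + (1/2) f_xx) dt + f_x dB_t. Compute partials of f(t, x) = -x^2*cos(4*t/3)/5:
  f_t(t,x)  = 4*x^2*sin(4*t/3)/15
  f_x(t,x)  = -2*x*cos(4*t/3)/5
  f_xx(t,x) = -2*cos(4*t/3)/5
Assemble drift = f_t + (1/2) f_xx = 4*x^2*sin(4*t/3)/15 - cos(4*t/3)/5 and diffusion = f_x = -2*x*cos(4*t/3)/5. Substituting x = B_t:
  d(-B_t^2*cos(4*t/3)/5) = (4*B_t^2*sin(4*t/3)/15 - cos(4*t/3)/5) dt + (-2*B_t*cos(4*t/3)/5) dB_t.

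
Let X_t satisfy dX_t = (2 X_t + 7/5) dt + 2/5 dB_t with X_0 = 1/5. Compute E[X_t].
E[X_t] = 9*exp(2*t)/10 - 7/10

Taking expectations and using E[dB_t] = 0, the mean m(t) = E[X_t] satisfies the ODE m'(t) = a m(t) + b with m(0) = x_0. With a = 2, b = 7/5, x_0 = 1/5, the solution is
  m(t) = x_0 * exp(a t) + (b/a) * (exp(a t) - 1)
       = (1/5) * exp(2 t) + ((7/5)/2) * (exp(2 t) - 1)
       = 9*exp(2*t)/10 - 7/10.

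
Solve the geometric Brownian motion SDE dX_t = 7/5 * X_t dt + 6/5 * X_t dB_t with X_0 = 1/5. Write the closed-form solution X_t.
X_t = 1/5 * exp((17/25) * t + (6/5) * B_t)

For GBM dX = mu X dt + sigma X dB with X_0 = x_0, apply Itô to Y = log X: dY = (mu - sigma^2/2) dt + sigma dB, so Y_t = log(x_0) + (mu - sigma^2/2) t + sigma B_t and hence X_t = x_0 * exp((mu - sigma^2/2) t + sigma B_t).
With mu = 7/5, sigma = 6/5, x_0 = 1/5, this gives:
  X_t = 1/5 * exp((17/25) * t + (6/5) * B_t).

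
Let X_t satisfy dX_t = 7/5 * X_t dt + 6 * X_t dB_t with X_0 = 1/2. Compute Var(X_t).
Var(X_t) = (exp(36*t) - 1)*exp(14*t/5)/4

For GBM dX = mu X dt + sigma X dB with X_0 = x_0, apply Itô to Y = log X: dY = (mu - sigma^2/2) dt + sigma dB, so Y_t = log(x_0) + (mu - sigma^2/2) t + sigma B_t and hence X_t = x_0 * exp((mu - sigma^2/2) t + sigma B_t).
With mu = 7/5, sigma = 6, x_0 = 1/2, this gives:
  X_t = 1/2 * exp((-83/5) * t + (6) * B_t).
Since sigma*B_t ~ Normal(0, sigma^2 t), E[exp(sigma*B_t)] = exp(sigma^2 t / 2); so E[X_t] = x_0 * exp((mu - sigma^2/2) t) * exp(sigma^2 t / 2) = x_0 * exp(mu t) = exp(7*t/5)/2.
Var(X_t) = E[X_t^2] - (E[X_t])^2 = x_0^2 * exp(2 mu t) * (exp(sigma^2 t) - 1) = (exp(36*t) - 1)*exp(14*t/5)/4.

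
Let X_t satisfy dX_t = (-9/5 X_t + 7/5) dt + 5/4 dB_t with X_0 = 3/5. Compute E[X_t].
E[X_t] = 7/9 - 8*exp(-9*t/5)/45

Taking expectations and using E[dB_t] = 0, the mean m(t) = E[X_t] satisfies the ODE m'(t) = a m(t) + b with m(0) = x_0. With a = -9/5, b = 7/5, x_0 = 3/5, the solution is
  m(t) = x_0 * exp(a t) + (b/a) * (exp(a t) - 1)
       = (3/5) * exp((-9/5) t) + ((7/5)/(-9/5)) * (exp((-9/5) t) - 1)
       = 7/9 - 8*exp(-9*t/5)/45.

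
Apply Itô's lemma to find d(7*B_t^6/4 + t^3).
d(7*B_t^6/4 + t^3) = (105*B_t^4/4 + 3*t^2) dt + (21*B_t^5/2) dB_t

Itô's formula for f(t, x): d f(t, B_t) = (f_t + (1/2) f_xx) dt + f_x dB_t. Compute partials of f(t, x) = t^3 + 7*x^6/4:
  f_t(t,x)  = 3*t^2
  f_x(t,x)  = 21*x^5/2
  f_xx(t,x) = 105*x^4/2
Assemble drift = f_t + (1/2) f_xx = 3*t^2 + 105*x^4/4 and diffusion = f_x = 21*x^5/2. Substituting x = B_t:
  d(7*B_t^6/4 + t^3) = (105*B_t^4/4 + 3*t^2) dt + (21*B_t^5/2) dB_t.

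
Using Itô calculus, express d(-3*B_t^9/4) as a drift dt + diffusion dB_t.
d(-3*B_t^9/4) = (-27*B_t^7) dt + (-27*B_t^8/4) dB_t

Itô's formula for f(B_t) gives d f(B_t) = f'(B_t) dB_t + (1/2) f''(B_t) dt. Compute derivatives of f(x) = -3*x^9/4:
  f'(x)  = -27*x^8/4
  f''(x) = -54*x^7
Substitute x = B_t and multiply the f'' term by 1/2:
  drift     = (1/2) * (-54*x^7) evaluated at B_t = -27*B_t^7
  diffusion = (-27*x^8/4) evaluated at B_t = -27*B_t^8/4
Therefore d(-3*B_t^9/4) = (-27*B_t^7) dt + (-27*B_t^8/4) dB_t.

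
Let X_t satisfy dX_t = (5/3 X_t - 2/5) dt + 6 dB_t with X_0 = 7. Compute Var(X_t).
Var(X_t) = 54*exp(10*t/3)/5 - 54/5

The variance V(t) = Var(X_t) satisfies V'(t) = 2 a V(t) + c^2 with V(0) = 0 (drift coefficient is linear in X, diffusion is constant). With a = 5/3, c = 6, the solution is
  V(t) = (c^2 / (2 a)) * (exp(2 a t) - 1)
       = (6^2 / (2*(5/3))) * (exp((10/3) t) - 1)
       = 54*exp(10*t/3)/5 - 54/5.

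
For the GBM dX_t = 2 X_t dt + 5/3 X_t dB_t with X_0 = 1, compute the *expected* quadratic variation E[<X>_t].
E[<X>_t] = 25*exp(61*t/9)/61 - 25/61

<X>_t = int_0^t ((5/3) * X_s)^2 ds. Taking expectation inside the integral: E[<X>_t] = (5/3)^2 * int_0^t E[X_s^2] ds. For GBM, E[X_s^2] = x_0^2 * exp((2 mu + sigma^2) s). Integrating:
  E[<X>_t] = (5/3)^2 * 1^2 * (exp((2*2 + (5/3)^2) t) - 1) / (2*2 + (5/3)^2)
           = (5/3)^2 * 1^2 * (exp((61/9) t) - 1) / (61/9) = 25*exp(61*t/9)/61 - 25/61.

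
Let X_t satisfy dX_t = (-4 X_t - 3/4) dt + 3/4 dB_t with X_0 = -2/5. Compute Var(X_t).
Var(X_t) = 9/128 - 9*exp(-8*t)/128

The variance V(t) = Var(X_t) satisfies V'(t) = 2 a V(t) + c^2 with V(0) = 0 (drift coefficient is linear in X, diffusion is constant). With a = -4, c = 3/4, the solution is
  V(t) = (c^2 / (2 a)) * (exp(2 a t) - 1)
       = ((3/4)^2 / (2*(-4))) * (exp((-8) t) - 1)
       = 9/128 - 9*exp(-8*t)/128.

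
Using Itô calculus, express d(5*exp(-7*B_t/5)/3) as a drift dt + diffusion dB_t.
d(5*exp(-7*B_t/5)/3) = (49*exp(-7*B_t/5)/30) dt + (-7*exp(-7*B_t/5)/3) dB_t

Itô's formula for f(B_t) gives d f(B_t) = f'(B_t) dB_t + (1/2) f''(B_t) dt. Compute derivatives of f(x) = 5*exp(-7*x/5)/3:
  f'(x)  = -7*exp(-7*x/5)/3
  f''(x) = 49*exp(-7*x/5)/15
Substitute x = B_t and multiply the f'' term by 1/2:
  drift     = (1/2) * (49*exp(-7*x/5)/15) evaluated at B_t = 49*exp(-7*B_t/5)/30
  diffusion = (-7*exp(-7*x/5)/3) evaluated at B_t = -7*exp(-7*B_t/5)/3
Therefore d(5*exp(-7*B_t/5)/3) = (49*exp(-7*B_t/5)/30) dt + (-7*exp(-7*B_t/5)/3) dB_t.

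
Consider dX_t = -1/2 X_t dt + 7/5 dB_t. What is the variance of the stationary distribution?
lim Var(X_t) = 49/25

The OU SDE dX = -theta X dt + sigma dB admits the integrating factor exp(theta t): d(exp(theta t) X_t) = sigma exp(theta t) dB_t. Integrating from 0 to t gives X_t = x_0 * exp(-theta t) + sigma * int_0^t exp(-theta (t-s)) dB_s for any initial x_0. The Itô integral has variance (by the Itô isometry) sigma^2 * int_0^t exp(-2 theta (t - s)) ds = sigma^2 * (1 - exp(-2 theta t)) / (2 theta), independent of x_0.
With theta = 1/2, sigma = 7/5:
  Var(X_t) = (7/5)^2 * (1 - exp(-2*1/2 t)) / (2 * 1/2) = 49/25 - 49*exp(-t)/25.
As t -> infinity, exp(-2*1/2 t) -> 0, so the stationary variance is sigma^2 / (2 theta) = 49/25.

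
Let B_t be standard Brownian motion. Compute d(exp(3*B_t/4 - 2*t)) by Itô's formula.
d(exp(3*B_t/4 - 2*t)) = (-55*exp(3*B_t/4 - 2*t)/32) dt + (3*exp(3*B_t/4 - 2*t)/4) dB_t

Itô's formula for f(t, x): d f(t, B_t) = (f_t + (1/2) f_xx) dt + f_x dB_t. Compute partials of f(t, x) = exp(-2*t + 3*x/4):
  f_t(t,x)  = -2*exp(-2*t + 3*x/4)
  f_x(t,x)  = 3*exp(-2*t + 3*x/4)/4
  f_xx(t,x) = 9*exp(-2*t + 3*x/4)/16
Assemble drift = f_t + (1/2) f_xx = -55*exp(-2*t + 3*x/4)/32 and diffusion = f_x = 3*exp(-2*t + 3*x/4)/4. Substituting x = B_t:
  d(exp(3*B_t/4 - 2*t)) = (-55*exp(3*B_t/4 - 2*t)/32) dt + (3*exp(3*B_t/4 - 2*t)/4) dB_t.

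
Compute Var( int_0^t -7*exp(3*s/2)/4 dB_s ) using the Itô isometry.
Var = 49*exp(3*t)/48 - 49/48

The Itô integral of a deterministic integrand f(s) has mean 0 because each increment f(s) * (B_{s+ds} - B_s) has mean 0. By the Itô isometry:
  Var( int_0^t f(s) dB_s ) = E[ (int_0^t f(s) dB_s)^2 ] = int_0^t f(s)^2 ds.
Here f(s) = -7*exp(3*s/2)/4, so f(s)^2 = 49*exp(3*s)/16. Integrate:
  int_0^t (49*exp(3*s)/16) ds = 49*exp(3*t)/48 - 49/48.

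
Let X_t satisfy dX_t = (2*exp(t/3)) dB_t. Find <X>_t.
<X>_t = 6*exp(2*t/3) - 6

For an Itô process dX_t = a(t) dt + b(t) dB_t, the quadratic variation is <X>_t = int_0^t b(s)^2 ds (the drift term does not contribute). Here b(s) = 2*exp(s/3), so
  b(s)^2 = 4*exp(2*s/3).
Integrating from 0 to t:
  <X>_t = int_0^t (4*exp(2*s/3)) ds = 6*exp(2*t/3) - 6.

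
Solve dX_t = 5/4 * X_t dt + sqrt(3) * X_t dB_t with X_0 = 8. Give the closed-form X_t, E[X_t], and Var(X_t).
X_t = 8 * exp((-1/4) t + (sqrt(3)) B_t); E[X_t] = 8*exp(5*t/4); Var(X_t) = 64*(exp(3*t) - 1)*exp(5*t/2)

For GBM dX = mu X dt + sigma X dB with X_0 = x_0, apply Itô to Y = log X: dY = (mu - sigma^2/2) dt + sigma dB, so Y_t = log(x_0) + (mu - sigma^2/2) t + sigma B_t and hence X_t = x_0 * exp((mu - sigma^2/2) t + sigma B_t).
With mu = 5/4, sigma = sqrt(3), x_0 = 8, this gives:
  X_t = 8 * exp((-1/4) * t + (sqrt(3)) * B_t).
Since sigma*B_t ~ Normal(0, sigma^2 t), E[exp(sigma*B_t)] = exp(sigma^2 t / 2); so E[X_t] = x_0 * exp((mu - sigma^2/2) t) * exp(sigma^2 t / 2) = x_0 * exp(mu t) = 8*exp(5*t/4).
Var(X_t) = E[X_t^2] - (E[X_t])^2 = x_0^2 * exp(2 mu t) * (exp(sigma^2 t) - 1) = 64*(exp(3*t) - 1)*exp(5*t/2).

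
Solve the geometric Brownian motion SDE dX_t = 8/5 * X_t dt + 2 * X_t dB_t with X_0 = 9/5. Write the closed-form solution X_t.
X_t = 9/5 * exp((-2/5) * t + (2) * B_t)

For GBM dX = mu X dt + sigma X dB with X_0 = x_0, apply Itô to Y = log X: dY = (mu - sigma^2/2) dt + sigma dB, so Y_t = log(x_0) + (mu - sigma^2/2) t + sigma B_t and hence X_t = x_0 * exp((mu - sigma^2/2) t + sigma B_t).
With mu = 8/5, sigma = 2, x_0 = 9/5, this gives:
  X_t = 9/5 * exp((-2/5) * t + (2) * B_t).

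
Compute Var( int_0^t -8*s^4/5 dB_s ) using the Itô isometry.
Var = 64*t^9/225

The Itô integral of a deterministic integrand f(s) has mean 0 because each increment f(s) * (B_{s+ds} - B_s) has mean 0. By the Itô isometry:
  Var( int_0^t f(s) dB_s ) = E[ (int_0^t f(s) dB_s)^2 ] = int_0^t f(s)^2 ds.
Here f(s) = -8*s^4/5, so f(s)^2 = 64*s^8/25. Integrate:
  int_0^t (64*s^8/25) ds = 64*t^9/225.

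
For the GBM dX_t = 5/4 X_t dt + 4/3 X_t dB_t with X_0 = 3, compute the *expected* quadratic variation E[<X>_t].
E[<X>_t] = 288*exp(77*t/18)/77 - 288/77

<X>_t = int_0^t ((4/3) * X_s)^2 ds. Taking expectation inside the integral: E[<X>_t] = (4/3)^2 * int_0^t E[X_s^2] ds. For GBM, E[X_s^2] = x_0^2 * exp((2 mu + sigma^2) s). Integrating:
  E[<X>_t] = (4/3)^2 * 3^2 * (exp((2*(5/4) + (4/3)^2) t) - 1) / (2*(5/4) + (4/3)^2)
           = (4/3)^2 * 3^2 * (exp((77/18) t) - 1) / (77/18) = 288*exp(77*t/18)/77 - 288/77.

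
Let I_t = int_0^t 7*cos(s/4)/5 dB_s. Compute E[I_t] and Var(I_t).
E[I_t] = 0; Var(I_t) = 49*t/50 + 49*sin(t/2)/25

The Itô integral of a deterministic integrand f(s) has mean 0 because each increment f(s) * (B_{s+ds} - B_s) has mean 0. By the Itô isometry:
  Var( int_0^t f(s) dB_s ) = E[ (int_0^t f(s) dB_s)^2 ] = int_0^t f(s)^2 ds.
Here f(s) = 7*cos(s/4)/5, so f(s)^2 = 49*cos(s/4)^2/25. Integrate:
  int_0^t (49*cos(s/4)^2/25) ds = 49*t/50 + 49*sin(t/2)/25.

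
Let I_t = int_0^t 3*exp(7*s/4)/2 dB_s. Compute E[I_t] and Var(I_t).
E[I_t] = 0; Var(I_t) = 9*exp(7*t/2)/14 - 9/14

The Itô integral of a deterministic integrand f(s) has mean 0 because each increment f(s) * (B_{s+ds} - B_s) has mean 0. By the Itô isometry:
  Var( int_0^t f(s) dB_s ) = E[ (int_0^t f(s) dB_s)^2 ] = int_0^t f(s)^2 ds.
Here f(s) = 3*exp(7*s/4)/2, so f(s)^2 = 9*exp(7*s/2)/4. Integrate:
  int_0^t (9*exp(7*s/2)/4) ds = 9*exp(7*t/2)/14 - 9/14.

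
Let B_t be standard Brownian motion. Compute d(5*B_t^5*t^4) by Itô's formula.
d(5*B_t^5*t^4) = (B_t^3*t^3*(20*B_t^2 + 50*t)) dt + (25*B_t^4*t^4) dB_t

Itô's formula for f(t, x): d f(t, B_t) = (f_t + (1/2) f_xx) dt + f_x dB_t. Compute partials of f(t, x) = 5*t^4*x^5:
  f_t(t,x)  = 20*t^3*x^5
  f_x(t,x)  = 25*t^4*x^4
  f_xx(t,x) = 100*t^4*x^3
Assemble drift = f_t + (1/2) f_xx = t^3*x^3*(50*t + 20*x^2) and diffusion = f_x = 25*t^4*x^4. Substituting x = B_t:
  d(5*B_t^5*t^4) = (B_t^3*t^3*(20*B_t^2 + 50*t)) dt + (25*B_t^4*t^4) dB_t.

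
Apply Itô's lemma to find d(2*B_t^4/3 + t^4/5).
d(2*B_t^4/3 + t^4/5) = (4*B_t^2 + 4*t^3/5) dt + (8*B_t^3/3) dB_t

Itô's formula for f(t, x): d f(t, B_t) = (f_t + (1/2) f_xx) dt + f_x dB_t. Compute partials of f(t, x) = t^4/5 + 2*x^4/3:
  f_t(t,x)  = 4*t^3/5
  f_x(t,x)  = 8*x^3/3
  f_xx(t,x) = 8*x^2
Assemble drift = f_t + (1/2) f_xx = 4*t^3/5 + 4*x^2 and diffusion = f_x = 8*x^3/3. Substituting x = B_t:
  d(2*B_t^4/3 + t^4/5) = (4*B_t^2 + 4*t^3/5) dt + (8*B_t^3/3) dB_t.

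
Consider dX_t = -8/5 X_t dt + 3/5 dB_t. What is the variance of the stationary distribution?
lim Var(X_t) = 9/80

The OU SDE dX = -theta X dt + sigma dB admits the integrating factor exp(theta t): d(exp(theta t) X_t) = sigma exp(theta t) dB_t. Integrating from 0 to t gives X_t = x_0 * exp(-theta t) + sigma * int_0^t exp(-theta (t-s)) dB_s for any initial x_0. The Itô integral has variance (by the Itô isometry) sigma^2 * int_0^t exp(-2 theta (t - s)) ds = sigma^2 * (1 - exp(-2 theta t)) / (2 theta), independent of x_0.
With theta = 8/5, sigma = 3/5:
  Var(X_t) = (3/5)^2 * (1 - exp(-2*8/5 t)) / (2 * 8/5) = 9/80 - 9*exp(-16*t/5)/80.
As t -> infinity, exp(-2*8/5 t) -> 0, so the stationary variance is sigma^2 / (2 theta) = 9/80.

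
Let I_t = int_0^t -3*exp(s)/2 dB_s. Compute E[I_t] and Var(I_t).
E[I_t] = 0; Var(I_t) = 9*exp(2*t)/8 - 9/8

The Itô integral of a deterministic integrand f(s) has mean 0 because each increment f(s) * (B_{s+ds} - B_s) has mean 0. By the Itô isometry:
  Var( int_0^t f(s) dB_s ) = E[ (int_0^t f(s) dB_s)^2 ] = int_0^t f(s)^2 ds.
Here f(s) = -3*exp(s)/2, so f(s)^2 = 9*exp(2*s)/4. Integrate:
  int_0^t (9*exp(2*s)/4) ds = 9*exp(2*t)/8 - 9/8.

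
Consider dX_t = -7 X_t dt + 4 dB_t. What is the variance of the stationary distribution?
lim Var(X_t) = 8/7

The OU SDE dX = -theta X dt + sigma dB admits the integrating factor exp(theta t): d(exp(theta t) X_t) = sigma exp(theta t) dB_t. Integrating from 0 to t gives X_t = x_0 * exp(-theta t) + sigma * int_0^t exp(-theta (t-s)) dB_s for any initial x_0. The Itô integral has variance (by the Itô isometry) sigma^2 * int_0^t exp(-2 theta (t - s)) ds = sigma^2 * (1 - exp(-2 theta t)) / (2 theta), independent of x_0.
With theta = 7, sigma = 4:
  Var(X_t) = (4)^2 * (1 - exp(-2*7 t)) / (2 * 7) = 8/7 - 8*exp(-14*t)/7.
As t -> infinity, exp(-2*7 t) -> 0, so the stationary variance is sigma^2 / (2 theta) = 8/7.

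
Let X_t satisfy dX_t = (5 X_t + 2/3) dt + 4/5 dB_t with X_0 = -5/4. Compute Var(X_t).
Var(X_t) = 8*exp(10*t)/125 - 8/125

The variance V(t) = Var(X_t) satisfies V'(t) = 2 a V(t) + c^2 with V(0) = 0 (drift coefficient is linear in X, diffusion is constant). With a = 5, c = 4/5, the solution is
  V(t) = (c^2 / (2 a)) * (exp(2 a t) - 1)
       = ((4/5)^2 / (2*5)) * (exp(10 t) - 1)
       = 8*exp(10*t)/125 - 8/125.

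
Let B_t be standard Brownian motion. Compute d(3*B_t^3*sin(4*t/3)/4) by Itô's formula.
d(3*B_t^3*sin(4*t/3)/4) = (B_t*(B_t^2*cos(4*t/3) + 9*sin(4*t/3)/4)) dt + (9*B_t^2*sin(4*t/3)/4) dB_t

Itô's formula for f(t, x): d f(t, B_t) = (f_t + (1/2) f_xx) dt + f_x dB_t. Compute partials of f(t, x) = 3*x^3*sin(4*t/3)/4:
  f_t(t,x)  = x^3*cos(4*t/3)
  f_x(t,x)  = 9*x^2*sin(4*t/3)/4
  f_xx(t,x) = 9*x*sin(4*t/3)/2
Assemble drift = f_t + (1/2) f_xx = x*(x^2*cos(4*t/3) + 9*sin(4*t/3)/4) and diffusion = f_x = 9*x^2*sin(4*t/3)/4. Substituting x = B_t:
  d(3*B_t^3*sin(4*t/3)/4) = (B_t*(B_t^2*cos(4*t/3) + 9*sin(4*t/3)/4)) dt + (9*B_t^2*sin(4*t/3)/4) dB_t.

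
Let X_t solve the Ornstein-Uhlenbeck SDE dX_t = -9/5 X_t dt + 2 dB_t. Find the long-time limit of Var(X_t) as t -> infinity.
lim Var(X_t) = 10/9

The OU SDE dX = -theta X dt + sigma dB admits the integrating factor exp(theta t): d(exp(theta t) X_t) = sigma exp(theta t) dB_t. Integrating from 0 to t gives X_t = x_0 * exp(-theta t) + sigma * int_0^t exp(-theta (t-s)) dB_s for any initial x_0. The Itô integral has variance (by the Itô isometry) sigma^2 * int_0^t exp(-2 theta (t - s)) ds = sigma^2 * (1 - exp(-2 theta t)) / (2 theta), independent of x_0.
With theta = 9/5, sigma = 2:
  Var(X_t) = (2)^2 * (1 - exp(-2*9/5 t)) / (2 * 9/5) = 10/9 - 10*exp(-18*t/5)/9.
As t -> infinity, exp(-2*9/5 t) -> 0, so the stationary variance is sigma^2 / (2 theta) = 10/9.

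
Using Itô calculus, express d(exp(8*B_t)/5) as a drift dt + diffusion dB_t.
d(exp(8*B_t)/5) = (32*exp(8*B_t)/5) dt + (8*exp(8*B_t)/5) dB_t

Itô's formula for f(B_t) gives d f(B_t) = f'(B_t) dB_t + (1/2) f''(B_t) dt. Compute derivatives of f(x) = exp(8*x)/5:
  f'(x)  = 8*exp(8*x)/5
  f''(x) = 64*exp(8*x)/5
Substitute x = B_t and multiply the f'' term by 1/2:
  drift     = (1/2) * (64*exp(8*x)/5) evaluated at B_t = 32*exp(8*B_t)/5
  diffusion = (8*exp(8*x)/5) evaluated at B_t = 8*exp(8*B_t)/5
Therefore d(exp(8*B_t)/5) = (32*exp(8*B_t)/5) dt + (8*exp(8*B_t)/5) dB_t.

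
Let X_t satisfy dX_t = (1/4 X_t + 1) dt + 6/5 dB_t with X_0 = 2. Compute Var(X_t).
Var(X_t) = 72*exp(t/2)/25 - 72/25

The variance V(t) = Var(X_t) satisfies V'(t) = 2 a V(t) + c^2 with V(0) = 0 (drift coefficient is linear in X, diffusion is constant). With a = 1/4, c = 6/5, the solution is
  V(t) = (c^2 / (2 a)) * (exp(2 a t) - 1)
       = ((6/5)^2 / (2*(1/4))) * (exp((1/2) t) - 1)
       = 72*exp(t/2)/25 - 72/25.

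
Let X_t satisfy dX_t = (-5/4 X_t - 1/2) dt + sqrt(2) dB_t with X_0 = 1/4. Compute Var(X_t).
Var(X_t) = 4/5 - 4*exp(-5*t/2)/5

The variance V(t) = Var(X_t) satisfies V'(t) = 2 a V(t) + c^2 with V(0) = 0 (drift coefficient is linear in X, diffusion is constant). With a = -5/4, c = sqrt(2), the solution is
  V(t) = (c^2 / (2 a)) * (exp(2 a t) - 1)
       = (sqrt(2)^2 / (2*(-5/4))) * (exp((-5/2) t) - 1)
       = 4/5 - 4*exp(-5*t/2)/5.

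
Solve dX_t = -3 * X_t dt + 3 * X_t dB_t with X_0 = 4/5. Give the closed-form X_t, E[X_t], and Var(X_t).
X_t = 4/5 * exp((-15/2) t + (3) B_t); E[X_t] = 4*exp(-3*t)/5; Var(X_t) = (16*exp(9*t) - 16)*exp(-6*t)/25

For GBM dX = mu X dt + sigma X dB with X_0 = x_0, apply Itô to Y = log X: dY = (mu - sigma^2/2) dt + sigma dB, so Y_t = log(x_0) + (mu - sigma^2/2) t + sigma B_t and hence X_t = x_0 * exp((mu - sigma^2/2) t + sigma B_t).
With mu = -3, sigma = 3, x_0 = 4/5, this gives:
  X_t = 4/5 * exp((-15/2) * t + (3) * B_t).
Since sigma*B_t ~ Normal(0, sigma^2 t), E[exp(sigma*B_t)] = exp(sigma^2 t / 2); so E[X_t] = x_0 * exp((mu - sigma^2/2) t) * exp(sigma^2 t / 2) = x_0 * exp(mu t) = 4*exp(-3*t)/5.
Var(X_t) = E[X_t^2] - (E[X_t])^2 = x_0^2 * exp(2 mu t) * (exp(sigma^2 t) - 1) = (16*exp(9*t) - 16)*exp(-6*t)/25.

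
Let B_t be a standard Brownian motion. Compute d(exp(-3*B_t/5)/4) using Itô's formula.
d(exp(-3*B_t/5)/4) = (9*exp(-3*B_t/5)/200) dt + (-3*exp(-3*B_t/5)/20) dB_t

Itô's formula for f(B_t) gives d f(B_t) = f'(B_t) dB_t + (1/2) f''(B_t) dt. Compute derivatives of f(x) = exp(-3*x/5)/4:
  f'(x)  = -3*exp(-3*x/5)/20
  f''(x) = 9*exp(-3*x/5)/100
Substitute x = B_t and multiply the f'' term by 1/2:
  drift     = (1/2) * (9*exp(-3*x/5)/100) evaluated at B_t = 9*exp(-3*B_t/5)/200
  diffusion = (-3*exp(-3*x/5)/20) evaluated at B_t = -3*exp(-3*B_t/5)/20
Therefore d(exp(-3*B_t/5)/4) = (9*exp(-3*B_t/5)/200) dt + (-3*exp(-3*B_t/5)/20) dB_t.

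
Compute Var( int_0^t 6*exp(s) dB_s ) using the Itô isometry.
Var = 18*exp(2*t) - 18

The Itô integral of a deterministic integrand f(s) has mean 0 because each increment f(s) * (B_{s+ds} - B_s) has mean 0. By the Itô isometry:
  Var( int_0^t f(s) dB_s ) = E[ (int_0^t f(s) dB_s)^2 ] = int_0^t f(s)^2 ds.
Here f(s) = 6*exp(s), so f(s)^2 = 36*exp(2*s). Integrate:
  int_0^t (36*exp(2*s)) ds = 18*exp(2*t) - 18.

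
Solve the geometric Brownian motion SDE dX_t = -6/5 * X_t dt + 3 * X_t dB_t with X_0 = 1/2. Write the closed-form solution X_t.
X_t = 1/2 * exp((-57/10) * t + (3) * B_t)

For GBM dX = mu X dt + sigma X dB with X_0 = x_0, apply Itô to Y = log X: dY = (mu - sigma^2/2) dt + sigma dB, so Y_t = log(x_0) + (mu - sigma^2/2) t + sigma B_t and hence X_t = x_0 * exp((mu - sigma^2/2) t + sigma B_t).
With mu = -6/5, sigma = 3, x_0 = 1/2, this gives:
  X_t = 1/2 * exp((-57/10) * t + (3) * B_t).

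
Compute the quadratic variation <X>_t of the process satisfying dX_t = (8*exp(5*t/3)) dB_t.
<X>_t = 96*exp(10*t/3)/5 - 96/5

For an Itô process dX_t = a(t) dt + b(t) dB_t, the quadratic variation is <X>_t = int_0^t b(s)^2 ds (the drift term does not contribute). Here b(s) = 8*exp(5*s/3), so
  b(s)^2 = 64*exp(10*s/3).
Integrating from 0 to t:
  <X>_t = int_0^t (64*exp(10*s/3)) ds = 96*exp(10*t/3)/5 - 96/5.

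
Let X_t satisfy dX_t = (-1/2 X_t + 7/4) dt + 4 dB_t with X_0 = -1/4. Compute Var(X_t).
Var(X_t) = 16 - 16*exp(-t)

The variance V(t) = Var(X_t) satisfies V'(t) = 2 a V(t) + c^2 with V(0) = 0 (drift coefficient is linear in X, diffusion is constant). With a = -1/2, c = 4, the solution is
  V(t) = (c^2 / (2 a)) * (exp(2 a t) - 1)
       = (4^2 / (2*(-1/2))) * (exp((-1) t) - 1)
       = 16 - 16*exp(-t).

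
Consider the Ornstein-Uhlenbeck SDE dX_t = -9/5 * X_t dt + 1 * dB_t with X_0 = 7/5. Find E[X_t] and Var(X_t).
E[X_t] = 7*exp(-9*t/5)/5; Var(X_t) = 5/18 - 5*exp(-18*t/5)/18

The OU SDE dX = -theta X dt + sigma dB admits the integrating factor exp(theta t): d(exp(theta t) X_t) = sigma exp(theta t) dB_t. Integrating from 0 to t:
  X_t = x_0 * exp(-theta t) + sigma * int_0^t exp(-theta (t-s)) dB_s.
The Itô integral has mean 0 and (by the Itô isometry) variance sigma^2 * int_0^t exp(-2 theta (t - s)) ds = sigma^2 * (1 - exp(-2 theta t)) / (2 theta).
With theta = 9/5, sigma = 1, x_0 = 7/5:
  E[X_t] = 7/5 * exp(-9/5 t) = 7*exp(-9*t/5)/5
  Var(X_t) = (1)^2 * (1 - exp(-2*9/5 t)) / (2 * 9/5) = 5/18 - 5*exp(-18*t/5)/18.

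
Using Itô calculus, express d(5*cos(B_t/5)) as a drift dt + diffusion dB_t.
d(5*cos(B_t/5)) = (-cos(B_t/5)/10) dt + (-sin(B_t/5)) dB_t

Itô's formula for f(B_t) gives d f(B_t) = f'(B_t) dB_t + (1/2) f''(B_t) dt. Compute derivatives of f(x) = 5*cos(x/5):
  f'(x)  = -sin(x/5)
  f''(x) = -cos(x/5)/5
Substitute x = B_t and multiply the f'' term by 1/2:
  drift     = (1/2) * (-cos(x/5)/5) evaluated at B_t = -cos(B_t/5)/10
  diffusion = (-sin(x/5)) evaluated at B_t = -sin(B_t/5)
Therefore d(5*cos(B_t/5)) = (-cos(B_t/5)/10) dt + (-sin(B_t/5)) dB_t.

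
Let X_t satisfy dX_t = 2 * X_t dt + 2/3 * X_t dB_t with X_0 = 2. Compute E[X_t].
E[X_t] = 2*exp(2*t)

For GBM dX = mu X dt + sigma X dB with X_0 = x_0, apply Itô to Y = log X: dY = (mu - sigma^2/2) dt + sigma dB, so Y_t = log(x_0) + (mu - sigma^2/2) t + sigma B_t and hence X_t = x_0 * exp((mu - sigma^2/2) t + sigma B_t).
With mu = 2, sigma = 2/3, x_0 = 2, this gives:
  X_t = 2 * exp((16/9) * t + (2/3) * B_t).
Since sigma*B_t ~ Normal(0, sigma^2 t), E[exp(sigma*B_t)] = exp(sigma^2 t / 2); so E[X_t] = x_0 * exp((mu - sigma^2/2) t) * exp(sigma^2 t / 2) = x_0 * exp(mu t) = 2*exp(2*t).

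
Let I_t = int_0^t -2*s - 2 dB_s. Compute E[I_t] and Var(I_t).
E[I_t] = 0; Var(I_t) = 4*t*(t^2 + 3*t + 3)/3

The Itô integral of a deterministic integrand f(s) has mean 0 because each increment f(s) * (B_{s+ds} - B_s) has mean 0. By the Itô isometry:
  Var( int_0^t f(s) dB_s ) = E[ (int_0^t f(s) dB_s)^2 ] = int_0^t f(s)^2 ds.
Here f(s) = -2*s - 2, so f(s)^2 = 4*(s + 1)^2. Integrate:
  int_0^t (4*(s + 1)^2) ds = 4*t*(t^2 + 3*t + 3)/3.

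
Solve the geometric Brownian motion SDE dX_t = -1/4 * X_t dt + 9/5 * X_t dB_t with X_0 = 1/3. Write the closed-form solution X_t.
X_t = 1/3 * exp((-187/100) * t + (9/5) * B_t)

For GBM dX = mu X dt + sigma X dB with X_0 = x_0, apply Itô to Y = log X: dY = (mu - sigma^2/2) dt + sigma dB, so Y_t = log(x_0) + (mu - sigma^2/2) t + sigma B_t and hence X_t = x_0 * exp((mu - sigma^2/2) t + sigma B_t).
With mu = -1/4, sigma = 9/5, x_0 = 1/3, this gives:
  X_t = 1/3 * exp((-187/100) * t + (9/5) * B_t).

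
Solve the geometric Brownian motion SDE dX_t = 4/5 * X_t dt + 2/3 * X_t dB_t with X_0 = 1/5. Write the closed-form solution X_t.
X_t = 1/5 * exp((26/45) * t + (2/3) * B_t)

For GBM dX = mu X dt + sigma X dB with X_0 = x_0, apply Itô to Y = log X: dY = (mu - sigma^2/2) dt + sigma dB, so Y_t = log(x_0) + (mu - sigma^2/2) t + sigma B_t and hence X_t = x_0 * exp((mu - sigma^2/2) t + sigma B_t).
With mu = 4/5, sigma = 2/3, x_0 = 1/5, this gives:
  X_t = 1/5 * exp((26/45) * t + (2/3) * B_t).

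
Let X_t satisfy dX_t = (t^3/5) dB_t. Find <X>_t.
<X>_t = t^7/175

For an Itô process dX_t = a(t) dt + b(t) dB_t, the quadratic variation is <X>_t = int_0^t b(s)^2 ds (the drift term does not contribute). Here b(s) = s^3/5, so
  b(s)^2 = s^6/25.
Integrating from 0 to t:
  <X>_t = int_0^t (s^6/25) ds = t^7/175.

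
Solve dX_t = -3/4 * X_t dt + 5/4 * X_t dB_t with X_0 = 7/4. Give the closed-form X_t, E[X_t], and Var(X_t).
X_t = 7/4 * exp((-49/32) t + (5/4) B_t); E[X_t] = 7*exp(-3*t/4)/4; Var(X_t) = (49*exp(25*t/16) - 49)*exp(-3*t/2)/16

For GBM dX = mu X dt + sigma X dB with X_0 = x_0, apply Itô to Y = log X: dY = (mu - sigma^2/2) dt + sigma dB, so Y_t = log(x_0) + (mu - sigma^2/2) t + sigma B_t and hence X_t = x_0 * exp((mu - sigma^2/2) t + sigma B_t).
With mu = -3/4, sigma = 5/4, x_0 = 7/4, this gives:
  X_t = 7/4 * exp((-49/32) * t + (5/4) * B_t).
Since sigma*B_t ~ Normal(0, sigma^2 t), E[exp(sigma*B_t)] = exp(sigma^2 t / 2); so E[X_t] = x_0 * exp((mu - sigma^2/2) t) * exp(sigma^2 t / 2) = x_0 * exp(mu t) = 7*exp(-3*t/4)/4.
Var(X_t) = E[X_t^2] - (E[X_t])^2 = x_0^2 * exp(2 mu t) * (exp(sigma^2 t) - 1) = (49*exp(25*t/16) - 49)*exp(-3*t/2)/16.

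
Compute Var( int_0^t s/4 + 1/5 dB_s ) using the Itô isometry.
Var = t*(25*t^2 + 60*t + 48)/1200

The Itô integral of a deterministic integrand f(s) has mean 0 because each increment f(s) * (B_{s+ds} - B_s) has mean 0. By the Itô isometry:
  Var( int_0^t f(s) dB_s ) = E[ (int_0^t f(s) dB_s)^2 ] = int_0^t f(s)^2 ds.
Here f(s) = s/4 + 1/5, so f(s)^2 = (5*s + 4)^2/400. Integrate:
  int_0^t ((5*s + 4)^2/400) ds = t*(25*t^2 + 60*t + 48)/1200.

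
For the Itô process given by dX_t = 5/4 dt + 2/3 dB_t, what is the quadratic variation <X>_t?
<X>_t = 4*t/9

For an Itô process dX_t = a(t) dt + b(t) dB_t, the quadratic variation is <X>_t = int_0^t b(s)^2 ds (the drift term does not contribute). Here b(s) = 2/3, so
  b(s)^2 = 4/9.
Integrating from 0 to t:
  <X>_t = int_0^t (4/9) ds = 4*t/9.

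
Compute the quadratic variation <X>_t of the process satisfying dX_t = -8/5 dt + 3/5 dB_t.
<X>_t = 9*t/25

For an Itô process dX_t = a(t) dt + b(t) dB_t, the quadratic variation is <X>_t = int_0^t b(s)^2 ds (the drift term does not contribute). Here b(s) = 3/5, so
  b(s)^2 = 9/25.
Integrating from 0 to t:
  <X>_t = int_0^t (9/25) ds = 9*t/25.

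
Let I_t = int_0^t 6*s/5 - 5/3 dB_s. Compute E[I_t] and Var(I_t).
E[I_t] = 0; Var(I_t) = t*(108*t^2 - 450*t + 625)/225

The Itô integral of a deterministic integrand f(s) has mean 0 because each increment f(s) * (B_{s+ds} - B_s) has mean 0. By the Itô isometry:
  Var( int_0^t f(s) dB_s ) = E[ (int_0^t f(s) dB_s)^2 ] = int_0^t f(s)^2 ds.
Here f(s) = 6*s/5 - 5/3, so f(s)^2 = (18*s - 25)^2/225. Integrate:
  int_0^t ((18*s - 25)^2/225) ds = t*(108*t^2 - 450*t + 625)/225.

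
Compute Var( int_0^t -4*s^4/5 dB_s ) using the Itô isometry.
Var = 16*t^9/225

The Itô integral of a deterministic integrand f(s) has mean 0 because each increment f(s) * (B_{s+ds} - B_s) has mean 0. By the Itô isometry:
  Var( int_0^t f(s) dB_s ) = E[ (int_0^t f(s) dB_s)^2 ] = int_0^t f(s)^2 ds.
Here f(s) = -4*s^4/5, so f(s)^2 = 16*s^8/25. Integrate:
  int_0^t (16*s^8/25) ds = 16*t^9/225.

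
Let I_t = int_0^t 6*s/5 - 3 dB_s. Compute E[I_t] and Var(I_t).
E[I_t] = 0; Var(I_t) = 3*t*(4*t^2 - 30*t + 75)/25

The Itô integral of a deterministic integrand f(s) has mean 0 because each increment f(s) * (B_{s+ds} - B_s) has mean 0. By the Itô isometry:
  Var( int_0^t f(s) dB_s ) = E[ (int_0^t f(s) dB_s)^2 ] = int_0^t f(s)^2 ds.
Here f(s) = 6*s/5 - 3, so f(s)^2 = 9*(2*s - 5)^2/25. Integrate:
  int_0^t (9*(2*s - 5)^2/25) ds = 3*t*(4*t^2 - 30*t + 75)/25.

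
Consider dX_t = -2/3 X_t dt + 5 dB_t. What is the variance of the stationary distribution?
lim Var(X_t) = 75/4

The OU SDE dX = -theta X dt + sigma dB admits the integrating factor exp(theta t): d(exp(theta t) X_t) = sigma exp(theta t) dB_t. Integrating from 0 to t gives X_t = x_0 * exp(-theta t) + sigma * int_0^t exp(-theta (t-s)) dB_s for any initial x_0. The Itô integral has variance (by the Itô isometry) sigma^2 * int_0^t exp(-2 theta (t - s)) ds = sigma^2 * (1 - exp(-2 theta t)) / (2 theta), independent of x_0.
With theta = 2/3, sigma = 5:
  Var(X_t) = (5)^2 * (1 - exp(-2*2/3 t)) / (2 * 2/3) = 75/4 - 75*exp(-4*t/3)/4.
As t -> infinity, exp(-2*2/3 t) -> 0, so the stationary variance is sigma^2 / (2 theta) = 75/4.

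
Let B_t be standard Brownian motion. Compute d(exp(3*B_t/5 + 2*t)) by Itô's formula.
d(exp(3*B_t/5 + 2*t)) = (109*exp(3*B_t/5 + 2*t)/50) dt + (3*exp(3*B_t/5 + 2*t)/5) dB_t

Itô's formula for f(t, x): d f(t, B_t) = (f_t + (1/2) f_xx) dt + f_x dB_t. Compute partials of f(t, x) = exp(2*t + 3*x/5):
  f_t(t,x)  = 2*exp(2*t + 3*x/5)
  f_x(t,x)  = 3*exp(2*t + 3*x/5)/5
  f_xx(t,x) = 9*exp(2*t + 3*x/5)/25
Assemble drift = f_t + (1/2) f_xx = 109*exp(2*t + 3*x/5)/50 and diffusion = f_x = 3*exp(2*t + 3*x/5)/5. Substituting x = B_t:
  d(exp(3*B_t/5 + 2*t)) = (109*exp(3*B_t/5 + 2*t)/50) dt + (3*exp(3*B_t/5 + 2*t)/5) dB_t.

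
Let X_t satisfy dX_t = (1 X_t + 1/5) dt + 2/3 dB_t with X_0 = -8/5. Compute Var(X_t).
Var(X_t) = 2*exp(2*t)/9 - 2/9

The variance V(t) = Var(X_t) satisfies V'(t) = 2 a V(t) + c^2 with V(0) = 0 (drift coefficient is linear in X, diffusion is constant). With a = 1, c = 2/3, the solution is
  V(t) = (c^2 / (2 a)) * (exp(2 a t) - 1)
       = ((2/3)^2 / (2*1)) * (exp(2 t) - 1)
       = 2*exp(2*t)/9 - 2/9.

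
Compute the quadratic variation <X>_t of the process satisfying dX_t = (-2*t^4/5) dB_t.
<X>_t = 4*t^9/225

For an Itô process dX_t = a(t) dt + b(t) dB_t, the quadratic variation is <X>_t = int_0^t b(s)^2 ds (the drift term does not contribute). Here b(s) = -2*s^4/5, so
  b(s)^2 = 4*s^8/25.
Integrating from 0 to t:
  <X>_t = int_0^t (4*s^8/25) ds = 4*t^9/225.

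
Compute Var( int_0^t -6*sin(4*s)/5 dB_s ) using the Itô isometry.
Var = 18*t/25 - 9*sin(4*t)*cos(4*t)/50

The Itô integral of a deterministic integrand f(s) has mean 0 because each increment f(s) * (B_{s+ds} - B_s) has mean 0. By the Itô isometry:
  Var( int_0^t f(s) dB_s ) = E[ (int_0^t f(s) dB_s)^2 ] = int_0^t f(s)^2 ds.
Here f(s) = -6*sin(4*s)/5, so f(s)^2 = 36*sin(4*s)^2/25. Integrate:
  int_0^t (36*sin(4*s)^2/25) ds = 18*t/25 - 9*sin(4*t)*cos(4*t)/50.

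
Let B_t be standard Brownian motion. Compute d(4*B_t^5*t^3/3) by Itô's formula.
d(4*B_t^5*t^3/3) = (B_t^3*t^2*(4*B_t^2 + 40*t/3)) dt + (20*B_t^4*t^3/3) dB_t

Itô's formula for f(t, x): d f(t, B_t) = (f_t + (1/2) f_xx) dt + f_x dB_t. Compute partials of f(t, x) = 4*t^3*x^5/3:
  f_t(t,x)  = 4*t^2*x^5
  f_x(t,x)  = 20*t^3*x^4/3
  f_xx(t,x) = 80*t^3*x^3/3
Assemble drift = f_t + (1/2) f_xx = t^2*x^3*(40*t/3 + 4*x^2) and diffusion = f_x = 20*t^3*x^4/3. Substituting x = B_t:
  d(4*B_t^5*t^3/3) = (B_t^3*t^2*(4*B_t^2 + 40*t/3)) dt + (20*B_t^4*t^3/3) dB_t.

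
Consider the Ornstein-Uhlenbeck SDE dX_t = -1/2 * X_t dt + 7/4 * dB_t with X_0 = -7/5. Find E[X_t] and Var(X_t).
E[X_t] = -7*exp(-t/2)/5; Var(X_t) = 49/16 - 49*exp(-t)/16

The OU SDE dX = -theta X dt + sigma dB admits the integrating factor exp(theta t): d(exp(theta t) X_t) = sigma exp(theta t) dB_t. Integrating from 0 to t:
  X_t = x_0 * exp(-theta t) + sigma * int_0^t exp(-theta (t-s)) dB_s.
The Itô integral has mean 0 and (by the Itô isometry) variance sigma^2 * int_0^t exp(-2 theta (t - s)) ds = sigma^2 * (1 - exp(-2 theta t)) / (2 theta).
With theta = 1/2, sigma = 7/4, x_0 = -7/5:
  E[X_t] = -7/5 * exp(-1/2 t) = -7*exp(-t/2)/5
  Var(X_t) = (7/4)^2 * (1 - exp(-2*1/2 t)) / (2 * 1/2) = 49/16 - 49*exp(-t)/16.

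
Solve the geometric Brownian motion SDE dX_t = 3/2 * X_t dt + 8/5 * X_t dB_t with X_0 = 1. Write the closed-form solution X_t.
X_t = 1 * exp((11/50) * t + (8/5) * B_t)

For GBM dX = mu X dt + sigma X dB with X_0 = x_0, apply Itô to Y = log X: dY = (mu - sigma^2/2) dt + sigma dB, so Y_t = log(x_0) + (mu - sigma^2/2) t + sigma B_t and hence X_t = x_0 * exp((mu - sigma^2/2) t + sigma B_t).
With mu = 3/2, sigma = 8/5, x_0 = 1, this gives:
  X_t = 1 * exp((11/50) * t + (8/5) * B_t).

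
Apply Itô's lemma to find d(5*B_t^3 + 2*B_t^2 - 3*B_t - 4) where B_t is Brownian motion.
d(5*B_t^3 + 2*B_t^2 - 3*B_t - 4) = (15*B_t + 2) dt + (15*B_t^2 + 4*B_t - 3) dB_t

Itô's formula for f(B_t) gives d f(B_t) = f'(B_t) dB_t + (1/2) f''(B_t) dt. Compute derivatives of f(x) = 5*x^3 + 2*x^2 - 3*x - 4:
  f'(x)  = 15*x^2 + 4*x - 3
  f''(x) = 30*x + 4
Substitute x = B_t and multiply the f'' term by 1/2:
  drift     = (1/2) * (30*x + 4) evaluated at B_t = 15*B_t + 2
  diffusion = (15*x^2 + 4*x - 3) evaluated at B_t = 15*B_t^2 + 4*B_t - 3
Therefore d(5*B_t^3 + 2*B_t^2 - 3*B_t - 4) = (15*B_t + 2) dt + (15*B_t^2 + 4*B_t - 3) dB_t.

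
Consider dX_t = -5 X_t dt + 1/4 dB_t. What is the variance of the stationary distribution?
lim Var(X_t) = 1/160

The OU SDE dX = -theta X dt + sigma dB admits the integrating factor exp(theta t): d(exp(theta t) X_t) = sigma exp(theta t) dB_t. Integrating from 0 to t gives X_t = x_0 * exp(-theta t) + sigma * int_0^t exp(-theta (t-s)) dB_s for any initial x_0. The Itô integral has variance (by the Itô isometry) sigma^2 * int_0^t exp(-2 theta (t - s)) ds = sigma^2 * (1 - exp(-2 theta t)) / (2 theta), independent of x_0.
With theta = 5, sigma = 1/4:
  Var(X_t) = (1/4)^2 * (1 - exp(-2*5 t)) / (2 * 5) = 1/160 - exp(-10*t)/160.
As t -> infinity, exp(-2*5 t) -> 0, so the stationary variance is sigma^2 / (2 theta) = 1/160.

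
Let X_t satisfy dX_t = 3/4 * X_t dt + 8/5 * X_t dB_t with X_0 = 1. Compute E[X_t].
E[X_t] = exp(3*t/4)

For GBM dX = mu X dt + sigma X dB with X_0 = x_0, apply Itô to Y = log X: dY = (mu - sigma^2/2) dt + sigma dB, so Y_t = log(x_0) + (mu - sigma^2/2) t + sigma B_t and hence X_t = x_0 * exp((mu - sigma^2/2) t + sigma B_t).
With mu = 3/4, sigma = 8/5, x_0 = 1, this gives:
  X_t = 1 * exp((-53/100) * t + (8/5) * B_t).
Since sigma*B_t ~ Normal(0, sigma^2 t), E[exp(sigma*B_t)] = exp(sigma^2 t / 2); so E[X_t] = x_0 * exp((mu - sigma^2/2) t) * exp(sigma^2 t / 2) = x_0 * exp(mu t) = exp(3*t/4).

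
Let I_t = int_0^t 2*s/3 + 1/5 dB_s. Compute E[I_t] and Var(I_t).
E[I_t] = 0; Var(I_t) = t*(100*t^2 + 90*t + 27)/675

The Itô integral of a deterministic integrand f(s) has mean 0 because each increment f(s) * (B_{s+ds} - B_s) has mean 0. By the Itô isometry:
  Var( int_0^t f(s) dB_s ) = E[ (int_0^t f(s) dB_s)^2 ] = int_0^t f(s)^2 ds.
Here f(s) = 2*s/3 + 1/5, so f(s)^2 = (10*s + 3)^2/225. Integrate:
  int_0^t ((10*s + 3)^2/225) ds = t*(100*t^2 + 90*t + 27)/675.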